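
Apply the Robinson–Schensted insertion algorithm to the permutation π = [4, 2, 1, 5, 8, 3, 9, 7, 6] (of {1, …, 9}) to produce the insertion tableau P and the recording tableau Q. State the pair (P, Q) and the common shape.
P = [1, 3, 6, 9] / [2, 5, 7] / [4, 8];  Q = [1, 4, 5, 7] / [2, 6, 8] / [3, 9];  common shape = (4, 3, 2)

Row-insert the values π_1, π_2, … into P one at a time, bumping the leftmost entry strictly greater than the inserted value down to the next row. The recording tableau Q records, in position (i, j), the step at which that cell was added to P.
  Insert 4 (step 1): P = [4];  Q = [1]
  Insert 2 (step 2): P = [2] / [4];  Q = [1] / [2]
  Insert 1 (step 3): P = [1] / [2] / [4];  Q = [1] / [2] / [3]
  Insert 5 (step 4): P = [1, 5] / [2] / [4];  Q = [1, 4] / [2] / [3]
  Insert 8 (step 5): P = [1, 5, 8] / [2] / [4];  Q = [1, 4, 5] / [2] / [3]
  Insert 3 (step 6): P = [1, 3, 8] / [2, 5] / [4];  Q = [1, 4, 5] / [2, 6] / [3]
  Insert 9 (step 7): P = [1, 3, 8, 9] / [2, 5] / [4];  Q = [1, 4, 5, 7] / [2, 6] / [3]
  Insert 7 (step 8): P = [1, 3, 7, 9] / [2, 5, 8] / [4];  Q = [1, 4, 5, 7] / [2, 6, 8] / [3]
  Insert 6 (step 9): P = [1, 3, 6, 9] / [2, 5, 7] / [4, 8];  Q = [1, 4, 5, 7] / [2, 6, 8] / [3, 9]
Final shape: (4, 3, 2).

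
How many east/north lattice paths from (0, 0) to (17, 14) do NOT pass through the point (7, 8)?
Number of paths = 213651045

Total paths from (0, 0) to (17, 14): C(31, 17) = 265182525. Paths through (7, 8): (paths (0, 0) → (7, 8)) × (paths (7, 8) → (17, 14)) = C(15, 7) · C(16, 10) = 6435 · 8008 = 51531480. Avoidance count = 265182525 − 51531480 = 213651045.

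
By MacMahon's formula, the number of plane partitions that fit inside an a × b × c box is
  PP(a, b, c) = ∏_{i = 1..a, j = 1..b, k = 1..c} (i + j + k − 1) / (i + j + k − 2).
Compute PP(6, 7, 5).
PP(6, 7, 5) = 739309710568

Evaluate the triple product over i = 1..6, j = 1..7, k = 1..5. The factors are (2/1) · (3/2) · (4/3) · (5/4) · (6/5) · (3/2) · (4/3) · (5/4) · … (210 factors total). The numerators and denominators telescope so the product is an integer; carrying out the multiplication exactly gives PP(6, 7, 5) = 739309710568.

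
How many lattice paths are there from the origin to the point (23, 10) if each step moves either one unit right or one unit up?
Number of paths = 92561040

A monotone lattice path from (0, 0) to (23, 10) consists of 23 east steps and 10 north steps in some order, so it is determined by which 23 of the 33 steps are east. The count is C(33, 23) = 92561040.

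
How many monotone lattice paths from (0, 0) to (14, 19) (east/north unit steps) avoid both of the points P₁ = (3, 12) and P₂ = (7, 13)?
Number of paths = 675208860

Inclusion–exclusion. Total paths: C(33, 14) = 818809200. Through P₁: C(15, 3)·C(18, 11) = 14479920. Through P₂: C(20, 7)·C(13, 7) = 133024320. Since P₁ is strictly southwest of P₂, a monotone path through both must visit P₁ then P₂; paths through both = C(15, 3)·C(5, 4)·C(13, 7) = 3903900. Avoid both = 818809200 − 14479920 − 133024320 + 3903900 = 675208860.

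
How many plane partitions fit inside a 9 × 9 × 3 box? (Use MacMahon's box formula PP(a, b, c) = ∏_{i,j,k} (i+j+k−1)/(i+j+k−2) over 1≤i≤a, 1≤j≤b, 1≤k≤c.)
PP(9, 9, 3) = 1371597504992

Evaluate the triple product over i = 1..9, j = 1..9, k = 1..3. The factors are (2/1) · (3/2) · (4/3) · (3/2) · (4/3) · (5/4) · (4/3) · (5/4) · … (243 factors total). The numerators and denominators telescope so the product is an integer; carrying out the multiplication exactly gives PP(9, 9, 3) = 1371597504992.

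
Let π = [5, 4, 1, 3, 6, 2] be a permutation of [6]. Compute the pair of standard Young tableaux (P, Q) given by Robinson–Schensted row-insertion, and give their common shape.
P = [1, 2, 6] / [3] / [4] / [5];  Q = [1, 4, 5] / [2] / [3] / [6];  common shape = (3, 1, 1, 1)

Row-insert the values π_1, π_2, … into P one at a time, bumping the leftmost entry strictly greater than the inserted value down to the next row. The recording tableau Q records, in position (i, j), the step at which that cell was added to P.
  Insert 5 (step 1): P = [5];  Q = [1]
  Insert 4 (step 2): P = [4] / [5];  Q = [1] / [2]
  Insert 1 (step 3): P = [1] / [4] / [5];  Q = [1] / [2] / [3]
  Insert 3 (step 4): P = [1, 3] / [4] / [5];  Q = [1, 4] / [2] / [3]
  Insert 6 (step 5): P = [1, 3, 6] / [4] / [5];  Q = [1, 4, 5] / [2] / [3]
  Insert 2 (step 6): P = [1, 2, 6] / [3] / [4] / [5];  Q = [1, 4, 5] / [2] / [3] / [6]
Final shape: (3, 1, 1, 1).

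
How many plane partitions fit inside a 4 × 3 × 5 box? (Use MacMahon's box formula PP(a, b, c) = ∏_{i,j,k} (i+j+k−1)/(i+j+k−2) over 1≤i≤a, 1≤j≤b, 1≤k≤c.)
PP(4, 3, 5) = 116424

Evaluate the triple product over i = 1..4, j = 1..3, k = 1..5. The factors are (2/1) · (3/2) · (4/3) · (5/4) · (6/5) · (3/2) · (4/3) · (5/4) · … (60 factors total). The numerators and denominators telescope so the product is an integer; carrying out the multiplication exactly gives PP(4, 3, 5) = 116424.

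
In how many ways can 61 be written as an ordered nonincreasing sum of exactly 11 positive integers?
p(61, 11 parts) = 80215

Partitions of n into exactly k parts are in bijection with partitions of n − k into at most k parts (subtract 1 from each part). So p(61, exactly 11) = p(50, parts ≤ 11). Computing via the recurrence p(m, j) = p(m, j−1) + p(m−j, j) gives 80215.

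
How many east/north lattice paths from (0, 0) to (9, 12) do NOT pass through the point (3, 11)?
Number of paths = 291382

Total paths from (0, 0) to (9, 12): C(21, 9) = 293930. Paths through (3, 11): (paths (0, 0) → (3, 11)) × (paths (3, 11) → (9, 12)) = C(14, 3) · C(7, 6) = 364 · 7 = 2548. Avoidance count = 293930 − 2548 = 291382.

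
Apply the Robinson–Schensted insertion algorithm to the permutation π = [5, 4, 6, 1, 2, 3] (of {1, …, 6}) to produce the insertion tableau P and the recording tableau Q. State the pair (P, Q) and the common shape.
P = [1, 2, 3] / [4, 6] / [5];  Q = [1, 3, 6] / [2, 5] / [4];  common shape = (3, 2, 1)

Row-insert the values π_1, π_2, … into P one at a time, bumping the leftmost entry strictly greater than the inserted value down to the next row. The recording tableau Q records, in position (i, j), the step at which that cell was added to P.
  Insert 5 (step 1): P = [5];  Q = [1]
  Insert 4 (step 2): P = [4] / [5];  Q = [1] / [2]
  Insert 6 (step 3): P = [4, 6] / [5];  Q = [1, 3] / [2]
  Insert 1 (step 4): P = [1, 6] / [4] / [5];  Q = [1, 3] / [2] / [4]
  Insert 2 (step 5): P = [1, 2] / [4, 6] / [5];  Q = [1, 3] / [2, 5] / [4]
  Insert 3 (step 6): P = [1, 2, 3] / [4, 6] / [5];  Q = [1, 3, 6] / [2, 5] / [4]
Final shape: (3, 2, 1).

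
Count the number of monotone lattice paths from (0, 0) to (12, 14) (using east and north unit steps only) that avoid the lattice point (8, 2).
Number of paths = 9575800

Total paths from (0, 0) to (12, 14): C(26, 12) = 9657700. Paths through (8, 2): (paths (0, 0) → (8, 2)) × (paths (8, 2) → (12, 14)) = C(10, 8) · C(16, 4) = 45 · 1820 = 81900. Avoidance count = 9657700 − 81900 = 9575800.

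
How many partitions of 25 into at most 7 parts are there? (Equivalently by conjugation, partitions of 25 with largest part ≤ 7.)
p(25, parts ≤ 7) = 860

Use the recurrence p(n, m) = p(n, m−1) + p(n−m, m): either the largest part is < m (count p(n, m−1)) or the largest part is exactly m (remove one copy of m, count p(n−m, m)). With p(0, ·) = 1 this gives p(25, parts ≤ 7) = 860. (By conjugating Young diagrams, this also counts partitions of 25 into at most 7 parts.)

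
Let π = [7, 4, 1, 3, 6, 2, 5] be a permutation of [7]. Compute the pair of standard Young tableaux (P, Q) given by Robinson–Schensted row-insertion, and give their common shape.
P = [1, 2, 5] / [3, 6] / [4] / [7];  Q = [1, 4, 5] / [2, 7] / [3] / [6];  common shape = (3, 2, 1, 1)

Row-insert the values π_1, π_2, … into P one at a time, bumping the leftmost entry strictly greater than the inserted value down to the next row. The recording tableau Q records, in position (i, j), the step at which that cell was added to P.
  Insert 7 (step 1): P = [7];  Q = [1]
  Insert 4 (step 2): P = [4] / [7];  Q = [1] / [2]
  Insert 1 (step 3): P = [1] / [4] / [7];  Q = [1] / [2] / [3]
  Insert 3 (step 4): P = [1, 3] / [4] / [7];  Q = [1, 4] / [2] / [3]
  Insert 6 (step 5): P = [1, 3, 6] / [4] / [7];  Q = [1, 4, 5] / [2] / [3]
  Insert 2 (step 6): P = [1, 2, 6] / [3] / [4] / [7];  Q = [1, 4, 5] / [2] / [3] / [6]
  Insert 5 (step 7): P = [1, 2, 5] / [3, 6] / [4] / [7];  Q = [1, 4, 5] / [2, 7] / [3] / [6]
Final shape: (3, 2, 1, 1).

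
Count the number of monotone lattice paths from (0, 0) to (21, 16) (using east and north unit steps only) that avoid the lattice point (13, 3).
Number of paths = 12761820270

Total paths from (0, 0) to (21, 16): C(37, 21) = 12875774670. Paths through (13, 3): (paths (0, 0) → (13, 3)) × (paths (13, 3) → (21, 16)) = C(16, 13) · C(21, 8) = 560 · 203490 = 113954400. Avoidance count = 12875774670 − 113954400 = 12761820270.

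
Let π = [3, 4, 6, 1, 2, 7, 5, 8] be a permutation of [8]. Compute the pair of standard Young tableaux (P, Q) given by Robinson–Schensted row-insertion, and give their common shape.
P = [1, 2, 5, 7, 8] / [3, 4, 6];  Q = [1, 2, 3, 6, 8] / [4, 5, 7];  common shape = (5, 3)

Row-insert the values π_1, π_2, … into P one at a time, bumping the leftmost entry strictly greater than the inserted value down to the next row. The recording tableau Q records, in position (i, j), the step at which that cell was added to P.
  Insert 3 (step 1): P = [3];  Q = [1]
  Insert 4 (step 2): P = [3, 4];  Q = [1, 2]
  Insert 6 (step 3): P = [3, 4, 6];  Q = [1, 2, 3]
  Insert 1 (step 4): P = [1, 4, 6] / [3];  Q = [1, 2, 3] / [4]
  Insert 2 (step 5): P = [1, 2, 6] / [3, 4];  Q = [1, 2, 3] / [4, 5]
  Insert 7 (step 6): P = [1, 2, 6, 7] / [3, 4];  Q = [1, 2, 3, 6] / [4, 5]
  Insert 5 (step 7): P = [1, 2, 5, 7] / [3, 4, 6];  Q = [1, 2, 3, 6] / [4, 5, 7]
  Insert 8 (step 8): P = [1, 2, 5, 7, 8] / [3, 4, 6];  Q = [1, 2, 3, 6, 8] / [4, 5, 7]
Final shape: (5, 3).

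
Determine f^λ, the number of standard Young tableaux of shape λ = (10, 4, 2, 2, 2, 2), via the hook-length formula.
# SYT of shape (10, 4, 2, 2, 2, 2) = 320089770

Hook-length formula: f^λ = n! / Π hook(c), product over all cells c of the Young diagram. For λ = (10, 4, 2, 2, 2, 2), n = 22 boxes. Hook lengths by row (left-to-right, top-to-bottom): [15, 14, 9, 8, 6, 5, 4, 3, 2, 1]; [8, 7, 2, 1]; [5, 4]; [4, 3]; [3, 2]; [2, 1]. Product of hooks = 3511517184000. So f^λ = 22! / 3511517184000 = 1124000727777607680000 / 3511517184000 = 320089770.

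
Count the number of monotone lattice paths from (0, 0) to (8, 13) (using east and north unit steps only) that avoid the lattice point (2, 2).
Number of paths = 129234

Total paths from (0, 0) to (8, 13): C(21, 8) = 203490. Paths through (2, 2): (paths (0, 0) → (2, 2)) × (paths (2, 2) → (8, 13)) = C(4, 2) · C(17, 6) = 6 · 12376 = 74256. Avoidance count = 203490 − 74256 = 129234.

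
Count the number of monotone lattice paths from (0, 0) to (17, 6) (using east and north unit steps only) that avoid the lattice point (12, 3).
Number of paths = 75467

Total paths from (0, 0) to (17, 6): C(23, 17) = 100947. Paths through (12, 3): (paths (0, 0) → (12, 3)) × (paths (12, 3) → (17, 6)) = C(15, 12) · C(8, 5) = 455 · 56 = 25480. Avoidance count = 100947 − 25480 = 75467.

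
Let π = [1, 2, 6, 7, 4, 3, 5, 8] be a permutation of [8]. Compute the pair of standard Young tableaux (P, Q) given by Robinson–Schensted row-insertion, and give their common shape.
P = [1, 2, 3, 5, 8] / [4, 7] / [6];  Q = [1, 2, 3, 4, 8] / [5, 7] / [6];  common shape = (5, 2, 1)

Row-insert the values π_1, π_2, … into P one at a time, bumping the leftmost entry strictly greater than the inserted value down to the next row. The recording tableau Q records, in position (i, j), the step at which that cell was added to P.
  Insert 1 (step 1): P = [1];  Q = [1]
  Insert 2 (step 2): P = [1, 2];  Q = [1, 2]
  Insert 6 (step 3): P = [1, 2, 6];  Q = [1, 2, 3]
  Insert 7 (step 4): P = [1, 2, 6, 7];  Q = [1, 2, 3, 4]
  Insert 4 (step 5): P = [1, 2, 4, 7] / [6];  Q = [1, 2, 3, 4] / [5]
  Insert 3 (step 6): P = [1, 2, 3, 7] / [4] / [6];  Q = [1, 2, 3, 4] / [5] / [6]
  Insert 5 (step 7): P = [1, 2, 3, 5] / [4, 7] / [6];  Q = [1, 2, 3, 4] / [5, 7] / [6]
  Insert 8 (step 8): P = [1, 2, 3, 5, 8] / [4, 7] / [6];  Q = [1, 2, 3, 4, 8] / [5, 7] / [6]
Final shape: (5, 2, 1).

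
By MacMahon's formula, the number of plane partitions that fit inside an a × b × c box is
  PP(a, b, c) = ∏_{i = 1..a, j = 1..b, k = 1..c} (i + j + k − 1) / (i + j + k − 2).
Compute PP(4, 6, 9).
PP(4, 6, 9) = 559299781040

Evaluate the triple product over i = 1..4, j = 1..6, k = 1..9. The factors are (2/1) · (3/2) · (4/3) · (5/4) · (6/5) · (7/6) · (8/7) · (9/8) · … (216 factors total). The numerators and denominators telescope so the product is an integer; carrying out the multiplication exactly gives PP(4, 6, 9) = 559299781040.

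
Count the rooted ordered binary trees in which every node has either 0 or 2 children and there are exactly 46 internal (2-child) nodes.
C_46 = 8740328711533173390046320

These full binary trees are counted by the Catalan number C_n = (1/(n + 1)) · C(2n, n). For n = 46: C_46 = (1/47) · C(92, 46) = 410795449442059149332177040/47 = 8740328711533173390046320.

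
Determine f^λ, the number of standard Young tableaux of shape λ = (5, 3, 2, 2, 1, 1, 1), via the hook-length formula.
# SYT of shape (5, 3, 2, 2, 1, 1, 1) = 184275

Hook-length formula: f^λ = n! / Π hook(c), product over all cells c of the Young diagram. For λ = (5, 3, 2, 2, 1, 1, 1), n = 15 boxes. Hook lengths by row (left-to-right, top-to-bottom): [11, 7, 4, 2, 1]; [8, 4, 1]; [6, 2]; [5, 1]; [3]; [2]; [1]. Product of hooks = 7096320. So f^λ = 15! / 7096320 = 1307674368000 / 7096320 = 184275.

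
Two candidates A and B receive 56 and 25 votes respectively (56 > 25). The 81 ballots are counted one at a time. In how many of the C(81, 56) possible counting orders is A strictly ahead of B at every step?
Strict-lead orderings = 201175458299403886168

Total orderings of the 81 votes with 56 for A: C(81, 56) = 525652003943603702568. By the Bertrand ballot formula (Cycle Lemma / reflection principle), the number of orderings in which A is strictly ahead of B throughout is (p − q)/(p + q) · C(p + q, p) = (56 − 25)/(56 + 25) · 525652003943603702568 = 201175458299403886168.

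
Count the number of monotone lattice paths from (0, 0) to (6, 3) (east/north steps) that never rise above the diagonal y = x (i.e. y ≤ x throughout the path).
Number of paths = 48

By the reflection principle (André's argument), the number of monotone paths to (6, 3) with n ≤ m that never go above y = x is C(9, 6) − C(9, 7) = 84 − 36 = 48.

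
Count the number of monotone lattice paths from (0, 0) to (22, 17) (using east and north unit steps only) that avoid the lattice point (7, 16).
Number of paths = 51017195298

Total paths from (0, 0) to (22, 17): C(39, 22) = 51021117810. Paths through (7, 16): (paths (0, 0) → (7, 16)) × (paths (7, 16) → (22, 17)) = C(23, 7) · C(16, 15) = 245157 · 16 = 3922512. Avoidance count = 51021117810 − 3922512 = 51017195298.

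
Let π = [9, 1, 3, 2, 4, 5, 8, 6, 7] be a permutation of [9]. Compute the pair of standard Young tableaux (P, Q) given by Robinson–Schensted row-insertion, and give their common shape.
P = [1, 2, 4, 5, 6, 7] / [3, 8] / [9];  Q = [1, 3, 5, 6, 7, 9] / [2, 8] / [4];  common shape = (6, 2, 1)

Row-insert the values π_1, π_2, … into P one at a time, bumping the leftmost entry strictly greater than the inserted value down to the next row. The recording tableau Q records, in position (i, j), the step at which that cell was added to P.
  Insert 9 (step 1): P = [9];  Q = [1]
  Insert 1 (step 2): P = [1] / [9];  Q = [1] / [2]
  Insert 3 (step 3): P = [1, 3] / [9];  Q = [1, 3] / [2]
  Insert 2 (step 4): P = [1, 2] / [3] / [9];  Q = [1, 3] / [2] / [4]
  Insert 4 (step 5): P = [1, 2, 4] / [3] / [9];  Q = [1, 3, 5] / [2] / [4]
  Insert 5 (step 6): P = [1, 2, 4, 5] / [3] / [9];  Q = [1, 3, 5, 6] / [2] / [4]
  Insert 8 (step 7): P = [1, 2, 4, 5, 8] / [3] / [9];  Q = [1, 3, 5, 6, 7] / [2] / [4]
  Insert 6 (step 8): P = [1, 2, 4, 5, 6] / [3, 8] / [9];  Q = [1, 3, 5, 6, 7] / [2, 8] / [4]
  Insert 7 (step 9): P = [1, 2, 4, 5, 6, 7] / [3, 8] / [9];  Q = [1, 3, 5, 6, 7, 9] / [2, 8] / [4]
Final shape: (6, 2, 1).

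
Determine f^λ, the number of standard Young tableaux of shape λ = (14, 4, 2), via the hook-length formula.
# SYT of shape (14, 4, 2) = 223839

Hook-length formula: f^λ = n! / Π hook(c), product over all cells c of the Young diagram. For λ = (14, 4, 2), n = 20 boxes. Hook lengths by row (left-to-right, top-to-bottom): [16, 15, 13, 12, 10, 9, 8, 7, 6, 5, 4, 3, 2, 1]; [5, 4, 2, 1]; [2, 1]. Product of hooks = 10868981760000. So f^λ = 20! / 10868981760000 = 2432902008176640000 / 10868981760000 = 223839.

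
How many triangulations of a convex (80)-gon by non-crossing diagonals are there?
C_78 = 73745243611532458459690151854647329239335600

These polygon triangulations are counted by the Catalan number C_n = (1/(n + 1)) · C(2n, n). For n = 78: C_78 = (1/79) · C(156, 78) = 5825874245311064218315521996517139009907512400/79 = 73745243611532458459690151854647329239335600.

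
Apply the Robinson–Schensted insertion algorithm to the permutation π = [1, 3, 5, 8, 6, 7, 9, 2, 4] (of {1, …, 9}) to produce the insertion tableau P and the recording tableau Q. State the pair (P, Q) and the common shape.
P = [1, 2, 4, 6, 7, 9] / [3, 5] / [8];  Q = [1, 2, 3, 4, 6, 7] / [5, 9] / [8];  common shape = (6, 2, 1)

Row-insert the values π_1, π_2, … into P one at a time, bumping the leftmost entry strictly greater than the inserted value down to the next row. The recording tableau Q records, in position (i, j), the step at which that cell was added to P.
  Insert 1 (step 1): P = [1];  Q = [1]
  Insert 3 (step 2): P = [1, 3];  Q = [1, 2]
  Insert 5 (step 3): P = [1, 3, 5];  Q = [1, 2, 3]
  Insert 8 (step 4): P = [1, 3, 5, 8];  Q = [1, 2, 3, 4]
  Insert 6 (step 5): P = [1, 3, 5, 6] / [8];  Q = [1, 2, 3, 4] / [5]
  Insert 7 (step 6): P = [1, 3, 5, 6, 7] / [8];  Q = [1, 2, 3, 4, 6] / [5]
  Insert 9 (step 7): P = [1, 3, 5, 6, 7, 9] / [8];  Q = [1, 2, 3, 4, 6, 7] / [5]
  Insert 2 (step 8): P = [1, 2, 5, 6, 7, 9] / [3] / [8];  Q = [1, 2, 3, 4, 6, 7] / [5] / [8]
  Insert 4 (step 9): P = [1, 2, 4, 6, 7, 9] / [3, 5] / [8];  Q = [1, 2, 3, 4, 6, 7] / [5, 9] / [8]
Final shape: (6, 2, 1).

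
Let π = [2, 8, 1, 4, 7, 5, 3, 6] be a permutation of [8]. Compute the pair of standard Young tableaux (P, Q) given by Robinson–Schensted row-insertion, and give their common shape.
P = [1, 3, 5, 6] / [2, 4] / [7] / [8];  Q = [1, 2, 5, 8] / [3, 4] / [6] / [7];  common shape = (4, 2, 1, 1)

Row-insert the values π_1, π_2, … into P one at a time, bumping the leftmost entry strictly greater than the inserted value down to the next row. The recording tableau Q records, in position (i, j), the step at which that cell was added to P.
  Insert 2 (step 1): P = [2];  Q = [1]
  Insert 8 (step 2): P = [2, 8];  Q = [1, 2]
  Insert 1 (step 3): P = [1, 8] / [2];  Q = [1, 2] / [3]
  Insert 4 (step 4): P = [1, 4] / [2, 8];  Q = [1, 2] / [3, 4]
  Insert 7 (step 5): P = [1, 4, 7] / [2, 8];  Q = [1, 2, 5] / [3, 4]
  Insert 5 (step 6): P = [1, 4, 5] / [2, 7] / [8];  Q = [1, 2, 5] / [3, 4] / [6]
  Insert 3 (step 7): P = [1, 3, 5] / [2, 4] / [7] / [8];  Q = [1, 2, 5] / [3, 4] / [6] / [7]
  Insert 6 (step 8): P = [1, 3, 5, 6] / [2, 4] / [7] / [8];  Q = [1, 2, 5, 8] / [3, 4] / [6] / [7]
Final shape: (4, 2, 1, 1).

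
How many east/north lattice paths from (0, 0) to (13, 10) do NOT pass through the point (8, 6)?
Number of paths = 765688

Total paths from (0, 0) to (13, 10): C(23, 13) = 1144066. Paths through (8, 6): (paths (0, 0) → (8, 6)) × (paths (8, 6) → (13, 10)) = C(14, 8) · C(9, 5) = 3003 · 126 = 378378. Avoidance count = 1144066 − 378378 = 765688.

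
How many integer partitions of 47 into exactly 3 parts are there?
p(47, 3 parts) = 184

Partitions of n into exactly k parts are in bijection with partitions of n − k into at most k parts (subtract 1 from each part). So p(47, exactly 3) = p(44, parts ≤ 3). Computing via the recurrence p(m, j) = p(m, j−1) + p(m−j, j) gives 184.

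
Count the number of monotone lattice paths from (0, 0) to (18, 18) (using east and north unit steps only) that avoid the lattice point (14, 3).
Number of paths = 9072499620

Total paths from (0, 0) to (18, 18): C(36, 18) = 9075135300. Paths through (14, 3): (paths (0, 0) → (14, 3)) × (paths (14, 3) → (18, 18)) = C(17, 14) · C(19, 4) = 680 · 3876 = 2635680. Avoidance count = 9075135300 − 2635680 = 9072499620.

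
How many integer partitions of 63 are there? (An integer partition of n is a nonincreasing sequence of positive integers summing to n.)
p(63) = 1505499

Compute p(n) via the recurrence p(n, m) = p(n, m−1) + p(n−m, m), where p(n, m) counts partitions of n with all parts ≤ m and p(n) = p(n, n). The base cases are p(0, m) = 1 and p(n, 0) = 0 for n > 0. Filling the table yields p(63) = 1505499. (Euler's pentagonal recurrence is an alternative.)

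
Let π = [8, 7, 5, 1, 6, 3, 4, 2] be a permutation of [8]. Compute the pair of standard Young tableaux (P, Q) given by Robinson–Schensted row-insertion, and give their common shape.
P = [1, 2, 4] / [3, 6] / [5] / [7] / [8];  Q = [1, 5, 7] / [2, 6] / [3] / [4] / [8];  common shape = (3, 2, 1, 1, 1)

Row-insert the values π_1, π_2, … into P one at a time, bumping the leftmost entry strictly greater than the inserted value down to the next row. The recording tableau Q records, in position (i, j), the step at which that cell was added to P.
  Insert 8 (step 1): P = [8];  Q = [1]
  Insert 7 (step 2): P = [7] / [8];  Q = [1] / [2]
  Insert 5 (step 3): P = [5] / [7] / [8];  Q = [1] / [2] / [3]
  Insert 1 (step 4): P = [1] / [5] / [7] / [8];  Q = [1] / [2] / [3] / [4]
  Insert 6 (step 5): P = [1, 6] / [5] / [7] / [8];  Q = [1, 5] / [2] / [3] / [4]
  Insert 3 (step 6): P = [1, 3] / [5, 6] / [7] / [8];  Q = [1, 5] / [2, 6] / [3] / [4]
  Insert 4 (step 7): P = [1, 3, 4] / [5, 6] / [7] / [8];  Q = [1, 5, 7] / [2, 6] / [3] / [4]
  Insert 2 (step 8): P = [1, 2, 4] / [3, 6] / [5] / [7] / [8];  Q = [1, 5, 7] / [2, 6] / [3] / [4] / [8]
Final shape: (3, 2, 1, 1, 1).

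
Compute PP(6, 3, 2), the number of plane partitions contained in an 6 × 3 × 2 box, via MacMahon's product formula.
PP(6, 3, 2) = 2520

Evaluate the triple product over i = 1..6, j = 1..3, k = 1..2. The factors are (2/1) · (3/2) · (3/2) · (4/3) · (4/3) · (5/4) · (3/2) · (4/3) · … (36 factors total). The numerators and denominators telescope so the product is an integer; carrying out the multiplication exactly gives PP(6, 3, 2) = 2520.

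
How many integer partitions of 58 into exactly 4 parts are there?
p(58, 4 parts) = 1425

Partitions of n into exactly k parts are in bijection with partitions of n − k into at most k parts (subtract 1 from each part). So p(58, exactly 4) = p(54, parts ≤ 4). Computing via the recurrence p(m, j) = p(m, j−1) + p(m−j, j) gives 1425.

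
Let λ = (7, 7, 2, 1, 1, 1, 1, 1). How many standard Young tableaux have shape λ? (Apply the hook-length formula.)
# SYT of shape (7, 7, 2, 1, 1, 1, 1, 1) = 69070320

Hook-length formula: f^λ = n! / Π hook(c), product over all cells c of the Young diagram. For λ = (7, 7, 2, 1, 1, 1, 1, 1), n = 21 boxes. Hook lengths by row (left-to-right, top-to-bottom): [14, 8, 6, 5, 4, 3, 2]; [13, 7, 5, 4, 3, 2, 1]; [7, 1]; [5]; [4]; [3]; [2]; [1]. Product of hooks = 739694592000. So f^λ = 21! / 739694592000 = 51090942171709440000 / 739694592000 = 69070320.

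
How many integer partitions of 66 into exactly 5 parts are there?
p(66, 5 parts) = 7599

Partitions of n into exactly k parts are in bijection with partitions of n − k into at most k parts (subtract 1 from each part). So p(66, exactly 5) = p(61, parts ≤ 5). Computing via the recurrence p(m, j) = p(m, j−1) + p(m−j, j) gives 7599.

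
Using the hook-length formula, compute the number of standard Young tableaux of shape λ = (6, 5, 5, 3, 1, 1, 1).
# SYT of shape (6, 5, 5, 3, 1, 1, 1) = 1792502712

Hook-length formula: f^λ = n! / Π hook(c), product over all cells c of the Young diagram. For λ = (6, 5, 5, 3, 1, 1, 1), n = 22 boxes. Hook lengths by row (left-to-right, top-to-bottom): [12, 8, 7, 5, 4, 1]; [10, 6, 5, 3, 2]; [9, 5, 4, 2, 1]; [6, 2, 1]; [3]; [2]; [1]. Product of hooks = 627056640000. So f^λ = 22! / 627056640000 = 1124000727777607680000 / 627056640000 = 1792502712.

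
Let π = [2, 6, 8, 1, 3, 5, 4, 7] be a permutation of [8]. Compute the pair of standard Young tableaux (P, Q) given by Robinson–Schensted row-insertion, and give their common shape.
P = [1, 3, 4, 7] / [2, 5, 8] / [6];  Q = [1, 2, 3, 8] / [4, 5, 6] / [7];  common shape = (4, 3, 1)

Row-insert the values π_1, π_2, … into P one at a time, bumping the leftmost entry strictly greater than the inserted value down to the next row. The recording tableau Q records, in position (i, j), the step at which that cell was added to P.
  Insert 2 (step 1): P = [2];  Q = [1]
  Insert 6 (step 2): P = [2, 6];  Q = [1, 2]
  Insert 8 (step 3): P = [2, 6, 8];  Q = [1, 2, 3]
  Insert 1 (step 4): P = [1, 6, 8] / [2];  Q = [1, 2, 3] / [4]
  Insert 3 (step 5): P = [1, 3, 8] / [2, 6];  Q = [1, 2, 3] / [4, 5]
  Insert 5 (step 6): P = [1, 3, 5] / [2, 6, 8];  Q = [1, 2, 3] / [4, 5, 6]
  Insert 4 (step 7): P = [1, 3, 4] / [2, 5, 8] / [6];  Q = [1, 2, 3] / [4, 5, 6] / [7]
  Insert 7 (step 8): P = [1, 3, 4, 7] / [2, 5, 8] / [6];  Q = [1, 2, 3, 8] / [4, 5, 6] / [7]
Final shape: (4, 3, 1).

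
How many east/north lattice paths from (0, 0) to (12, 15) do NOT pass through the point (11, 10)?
Number of paths = 15267564

Total paths from (0, 0) to (12, 15): C(27, 12) = 17383860. Paths through (11, 10): (paths (0, 0) → (11, 10)) × (paths (11, 10) → (12, 15)) = C(21, 11) · C(6, 1) = 352716 · 6 = 2116296. Avoidance count = 17383860 − 2116296 = 15267564.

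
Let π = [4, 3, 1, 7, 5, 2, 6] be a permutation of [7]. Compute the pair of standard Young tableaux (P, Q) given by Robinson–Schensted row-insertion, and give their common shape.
P = [1, 2, 6] / [3, 5] / [4, 7];  Q = [1, 4, 7] / [2, 5] / [3, 6];  common shape = (3, 2, 2)

Row-insert the values π_1, π_2, … into P one at a time, bumping the leftmost entry strictly greater than the inserted value down to the next row. The recording tableau Q records, in position (i, j), the step at which that cell was added to P.
  Insert 4 (step 1): P = [4];  Q = [1]
  Insert 3 (step 2): P = [3] / [4];  Q = [1] / [2]
  Insert 1 (step 3): P = [1] / [3] / [4];  Q = [1] / [2] / [3]
  Insert 7 (step 4): P = [1, 7] / [3] / [4];  Q = [1, 4] / [2] / [3]
  Insert 5 (step 5): P = [1, 5] / [3, 7] / [4];  Q = [1, 4] / [2, 5] / [3]
  Insert 2 (step 6): P = [1, 2] / [3, 5] / [4, 7];  Q = [1, 4] / [2, 5] / [3, 6]
  Insert 6 (step 7): P = [1, 2, 6] / [3, 5] / [4, 7];  Q = [1, 4, 7] / [2, 5] / [3, 6]
Final shape: (3, 2, 2).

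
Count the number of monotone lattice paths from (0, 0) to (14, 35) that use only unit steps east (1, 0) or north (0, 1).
Number of paths = 675248872536

A monotone lattice path from (0, 0) to (14, 35) consists of 14 east steps and 35 north steps in some order, so it is determined by which 14 of the 49 steps are east. The count is C(49, 14) = 675248872536.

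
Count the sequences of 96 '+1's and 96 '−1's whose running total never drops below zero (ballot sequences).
C_96 = 3721443204405954385563870541379246659709506697378694300

These ballot sequences are counted by the Catalan number C_n = (1/(n + 1)) · C(2n, n). For n = 96: C_96 = (1/97) · C(192, 96) = 360979990827377575399695442513786925991822149645733347100/97 = 3721443204405954385563870541379246659709506697378694300.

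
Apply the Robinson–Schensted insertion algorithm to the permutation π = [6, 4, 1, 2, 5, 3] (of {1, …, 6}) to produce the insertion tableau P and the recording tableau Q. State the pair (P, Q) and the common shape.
P = [1, 2, 3] / [4, 5] / [6];  Q = [1, 4, 5] / [2, 6] / [3];  common shape = (3, 2, 1)

Row-insert the values π_1, π_2, … into P one at a time, bumping the leftmost entry strictly greater than the inserted value down to the next row. The recording tableau Q records, in position (i, j), the step at which that cell was added to P.
  Insert 6 (step 1): P = [6];  Q = [1]
  Insert 4 (step 2): P = [4] / [6];  Q = [1] / [2]
  Insert 1 (step 3): P = [1] / [4] / [6];  Q = [1] / [2] / [3]
  Insert 2 (step 4): P = [1, 2] / [4] / [6];  Q = [1, 4] / [2] / [3]
  Insert 5 (step 5): P = [1, 2, 5] / [4] / [6];  Q = [1, 4, 5] / [2] / [3]
  Insert 3 (step 6): P = [1, 2, 3] / [4, 5] / [6];  Q = [1, 4, 5] / [2, 6] / [3]
Final shape: (3, 2, 1).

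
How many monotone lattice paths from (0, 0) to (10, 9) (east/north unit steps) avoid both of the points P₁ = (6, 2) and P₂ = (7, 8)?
Number of paths = 58182

Inclusion–exclusion. Total paths: C(19, 10) = 92378. Through P₁: C(8, 6)·C(11, 4) = 9240. Through P₂: C(15, 7)·C(4, 3) = 25740. Since P₁ is strictly southwest of P₂, a monotone path through both must visit P₁ then P₂; paths through both = C(8, 6)·C(7, 1)·C(4, 3) = 784. Avoid both = 92378 − 9240 − 25740 + 784 = 58182.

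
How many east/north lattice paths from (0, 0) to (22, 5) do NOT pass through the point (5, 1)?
Number of paths = 44820

Total paths from (0, 0) to (22, 5): C(27, 22) = 80730. Paths through (5, 1): (paths (0, 0) → (5, 1)) × (paths (5, 1) → (22, 5)) = C(6, 5) · C(21, 17) = 6 · 5985 = 35910. Avoidance count = 80730 − 35910 = 44820.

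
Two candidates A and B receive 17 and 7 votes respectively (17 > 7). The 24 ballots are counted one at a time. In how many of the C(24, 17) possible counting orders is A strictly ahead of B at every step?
Strict-lead orderings = 144210

Total orderings of the 24 votes with 17 for A: C(24, 17) = 346104. By the Bertrand ballot formula (Cycle Lemma / reflection principle), the number of orderings in which A is strictly ahead of B throughout is (p − q)/(p + q) · C(p + q, p) = (17 − 7)/(17 + 7) · 346104 = 144210.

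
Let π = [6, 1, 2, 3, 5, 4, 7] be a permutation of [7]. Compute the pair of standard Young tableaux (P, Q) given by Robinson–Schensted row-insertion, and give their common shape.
P = [1, 2, 3, 4, 7] / [5] / [6];  Q = [1, 3, 4, 5, 7] / [2] / [6];  common shape = (5, 1, 1)

Row-insert the values π_1, π_2, … into P one at a time, bumping the leftmost entry strictly greater than the inserted value down to the next row. The recording tableau Q records, in position (i, j), the step at which that cell was added to P.
  Insert 6 (step 1): P = [6];  Q = [1]
  Insert 1 (step 2): P = [1] / [6];  Q = [1] / [2]
  Insert 2 (step 3): P = [1, 2] / [6];  Q = [1, 3] / [2]
  Insert 3 (step 4): P = [1, 2, 3] / [6];  Q = [1, 3, 4] / [2]
  Insert 5 (step 5): P = [1, 2, 3, 5] / [6];  Q = [1, 3, 4, 5] / [2]
  Insert 4 (step 6): P = [1, 2, 3, 4] / [5] / [6];  Q = [1, 3, 4, 5] / [2] / [6]
  Insert 7 (step 7): P = [1, 2, 3, 4, 7] / [5] / [6];  Q = [1, 3, 4, 5, 7] / [2] / [6]
Final shape: (5, 1, 1).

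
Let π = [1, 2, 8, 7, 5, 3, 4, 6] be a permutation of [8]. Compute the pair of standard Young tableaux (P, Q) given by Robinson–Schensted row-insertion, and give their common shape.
P = [1, 2, 3, 4, 6] / [5] / [7] / [8];  Q = [1, 2, 3, 7, 8] / [4] / [5] / [6];  common shape = (5, 1, 1, 1)

Row-insert the values π_1, π_2, … into P one at a time, bumping the leftmost entry strictly greater than the inserted value down to the next row. The recording tableau Q records, in position (i, j), the step at which that cell was added to P.
  Insert 1 (step 1): P = [1];  Q = [1]
  Insert 2 (step 2): P = [1, 2];  Q = [1, 2]
  Insert 8 (step 3): P = [1, 2, 8];  Q = [1, 2, 3]
  Insert 7 (step 4): P = [1, 2, 7] / [8];  Q = [1, 2, 3] / [4]
  Insert 5 (step 5): P = [1, 2, 5] / [7] / [8];  Q = [1, 2, 3] / [4] / [5]
  Insert 3 (step 6): P = [1, 2, 3] / [5] / [7] / [8];  Q = [1, 2, 3] / [4] / [5] / [6]
  Insert 4 (step 7): P = [1, 2, 3, 4] / [5] / [7] / [8];  Q = [1, 2, 3, 7] / [4] / [5] / [6]
  Insert 6 (step 8): P = [1, 2, 3, 4, 6] / [5] / [7] / [8];  Q = [1, 2, 3, 7, 8] / [4] / [5] / [6]
Final shape: (5, 1, 1, 1).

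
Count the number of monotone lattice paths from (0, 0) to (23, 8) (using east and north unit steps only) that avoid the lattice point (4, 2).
Number of paths = 5232225

Total paths from (0, 0) to (23, 8): C(31, 23) = 7888725. Paths through (4, 2): (paths (0, 0) → (4, 2)) × (paths (4, 2) → (23, 8)) = C(6, 4) · C(25, 19) = 15 · 177100 = 2656500. Avoidance count = 7888725 − 2656500 = 5232225.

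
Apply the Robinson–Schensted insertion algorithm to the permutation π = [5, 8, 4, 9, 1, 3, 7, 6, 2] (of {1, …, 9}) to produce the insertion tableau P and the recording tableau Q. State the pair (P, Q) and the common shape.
P = [1, 2, 6] / [3, 7, 9] / [4, 8] / [5];  Q = [1, 2, 4] / [3, 6, 7] / [5, 8] / [9];  common shape = (3, 3, 2, 1)

Row-insert the values π_1, π_2, … into P one at a time, bumping the leftmost entry strictly greater than the inserted value down to the next row. The recording tableau Q records, in position (i, j), the step at which that cell was added to P.
  Insert 5 (step 1): P = [5];  Q = [1]
  Insert 8 (step 2): P = [5, 8];  Q = [1, 2]
  Insert 4 (step 3): P = [4, 8] / [5];  Q = [1, 2] / [3]
  Insert 9 (step 4): P = [4, 8, 9] / [5];  Q = [1, 2, 4] / [3]
  Insert 1 (step 5): P = [1, 8, 9] / [4] / [5];  Q = [1, 2, 4] / [3] / [5]
  Insert 3 (step 6): P = [1, 3, 9] / [4, 8] / [5];  Q = [1, 2, 4] / [3, 6] / [5]
  Insert 7 (step 7): P = [1, 3, 7] / [4, 8, 9] / [5];  Q = [1, 2, 4] / [3, 6, 7] / [5]
  Insert 6 (step 8): P = [1, 3, 6] / [4, 7, 9] / [5, 8];  Q = [1, 2, 4] / [3, 6, 7] / [5, 8]
  Insert 2 (step 9): P = [1, 2, 6] / [3, 7, 9] / [4, 8] / [5];  Q = [1, 2, 4] / [3, 6, 7] / [5, 8] / [9]
Final shape: (3, 3, 2, 1).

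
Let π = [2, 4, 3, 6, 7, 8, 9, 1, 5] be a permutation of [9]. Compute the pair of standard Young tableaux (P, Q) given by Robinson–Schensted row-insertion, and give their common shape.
P = [1, 3, 5, 7, 8, 9] / [2, 6] / [4];  Q = [1, 2, 4, 5, 6, 7] / [3, 9] / [8];  common shape = (6, 2, 1)

Row-insert the values π_1, π_2, … into P one at a time, bumping the leftmost entry strictly greater than the inserted value down to the next row. The recording tableau Q records, in position (i, j), the step at which that cell was added to P.
  Insert 2 (step 1): P = [2];  Q = [1]
  Insert 4 (step 2): P = [2, 4];  Q = [1, 2]
  Insert 3 (step 3): P = [2, 3] / [4];  Q = [1, 2] / [3]
  Insert 6 (step 4): P = [2, 3, 6] / [4];  Q = [1, 2, 4] / [3]
  Insert 7 (step 5): P = [2, 3, 6, 7] / [4];  Q = [1, 2, 4, 5] / [3]
  Insert 8 (step 6): P = [2, 3, 6, 7, 8] / [4];  Q = [1, 2, 4, 5, 6] / [3]
  Insert 9 (step 7): P = [2, 3, 6, 7, 8, 9] / [4];  Q = [1, 2, 4, 5, 6, 7] / [3]
  Insert 1 (step 8): P = [1, 3, 6, 7, 8, 9] / [2] / [4];  Q = [1, 2, 4, 5, 6, 7] / [3] / [8]
  Insert 5 (step 9): P = [1, 3, 5, 7, 8, 9] / [2, 6] / [4];  Q = [1, 2, 4, 5, 6, 7] / [3, 9] / [8]
Final shape: (6, 2, 1).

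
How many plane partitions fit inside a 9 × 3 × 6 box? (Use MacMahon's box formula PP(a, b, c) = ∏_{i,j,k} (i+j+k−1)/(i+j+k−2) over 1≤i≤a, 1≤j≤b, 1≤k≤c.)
PP(9, 3, 6) = 2530768240

Evaluate the triple product over i = 1..9, j = 1..3, k = 1..6. The factors are (2/1) · (3/2) · (4/3) · (5/4) · (6/5) · (7/6) · (3/2) · (4/3) · … (162 factors total). The numerators and denominators telescope so the product is an integer; carrying out the multiplication exactly gives PP(9, 3, 6) = 2530768240.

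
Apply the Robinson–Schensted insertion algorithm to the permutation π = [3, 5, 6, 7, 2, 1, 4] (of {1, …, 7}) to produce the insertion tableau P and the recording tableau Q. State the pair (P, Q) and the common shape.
P = [1, 4, 6, 7] / [2, 5] / [3];  Q = [1, 2, 3, 4] / [5, 7] / [6];  common shape = (4, 2, 1)

Row-insert the values π_1, π_2, … into P one at a time, bumping the leftmost entry strictly greater than the inserted value down to the next row. The recording tableau Q records, in position (i, j), the step at which that cell was added to P.
  Insert 3 (step 1): P = [3];  Q = [1]
  Insert 5 (step 2): P = [3, 5];  Q = [1, 2]
  Insert 6 (step 3): P = [3, 5, 6];  Q = [1, 2, 3]
  Insert 7 (step 4): P = [3, 5, 6, 7];  Q = [1, 2, 3, 4]
  Insert 2 (step 5): P = [2, 5, 6, 7] / [3];  Q = [1, 2, 3, 4] / [5]
  Insert 1 (step 6): P = [1, 5, 6, 7] / [2] / [3];  Q = [1, 2, 3, 4] / [5] / [6]
  Insert 4 (step 7): P = [1, 4, 6, 7] / [2, 5] / [3];  Q = [1, 2, 3, 4] / [5, 7] / [6]
Final shape: (4, 2, 1).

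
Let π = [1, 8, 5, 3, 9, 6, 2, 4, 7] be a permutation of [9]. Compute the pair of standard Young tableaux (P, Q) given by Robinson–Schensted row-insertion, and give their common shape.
P = [1, 2, 4, 7] / [3, 6] / [5, 9] / [8];  Q = [1, 2, 5, 9] / [3, 6] / [4, 8] / [7];  common shape = (4, 2, 2, 1)

Row-insert the values π_1, π_2, … into P one at a time, bumping the leftmost entry strictly greater than the inserted value down to the next row. The recording tableau Q records, in position (i, j), the step at which that cell was added to P.
  Insert 1 (step 1): P = [1];  Q = [1]
  Insert 8 (step 2): P = [1, 8];  Q = [1, 2]
  Insert 5 (step 3): P = [1, 5] / [8];  Q = [1, 2] / [3]
  Insert 3 (step 4): P = [1, 3] / [5] / [8];  Q = [1, 2] / [3] / [4]
  Insert 9 (step 5): P = [1, 3, 9] / [5] / [8];  Q = [1, 2, 5] / [3] / [4]
  Insert 6 (step 6): P = [1, 3, 6] / [5, 9] / [8];  Q = [1, 2, 5] / [3, 6] / [4]
  Insert 2 (step 7): P = [1, 2, 6] / [3, 9] / [5] / [8];  Q = [1, 2, 5] / [3, 6] / [4] / [7]
  Insert 4 (step 8): P = [1, 2, 4] / [3, 6] / [5, 9] / [8];  Q = [1, 2, 5] / [3, 6] / [4, 8] / [7]
  Insert 7 (step 9): P = [1, 2, 4, 7] / [3, 6] / [5, 9] / [8];  Q = [1, 2, 5, 9] / [3, 6] / [4, 8] / [7]
Final shape: (4, 2, 2, 1).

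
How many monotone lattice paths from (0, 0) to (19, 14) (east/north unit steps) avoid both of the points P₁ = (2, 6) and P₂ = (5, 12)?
Number of paths = 788064780

Inclusion–exclusion. Total paths: C(33, 19) = 818809200. Through P₁: C(8, 2)·C(25, 17) = 30284100. Through P₂: C(17, 5)·C(16, 14) = 742560. Since P₁ is strictly southwest of P₂, a monotone path through both must visit P₁ then P₂; paths through both = C(8, 2)·C(9, 3)·C(16, 14) = 282240. Avoid both = 818809200 − 30284100 − 742560 + 282240 = 788064780.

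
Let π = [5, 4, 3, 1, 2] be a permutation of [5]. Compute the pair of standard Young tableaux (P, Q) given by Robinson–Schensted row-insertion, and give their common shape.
P = [1, 2] / [3] / [4] / [5];  Q = [1, 5] / [2] / [3] / [4];  common shape = (2, 1, 1, 1)

Row-insert the values π_1, π_2, … into P one at a time, bumping the leftmost entry strictly greater than the inserted value down to the next row. The recording tableau Q records, in position (i, j), the step at which that cell was added to P.
  Insert 5 (step 1): P = [5];  Q = [1]
  Insert 4 (step 2): P = [4] / [5];  Q = [1] / [2]
  Insert 3 (step 3): P = [3] / [4] / [5];  Q = [1] / [2] / [3]
  Insert 1 (step 4): P = [1] / [3] / [4] / [5];  Q = [1] / [2] / [3] / [4]
  Insert 2 (step 5): P = [1, 2] / [3] / [4] / [5];  Q = [1, 5] / [2] / [3] / [4]
Final shape: (2, 1, 1, 1).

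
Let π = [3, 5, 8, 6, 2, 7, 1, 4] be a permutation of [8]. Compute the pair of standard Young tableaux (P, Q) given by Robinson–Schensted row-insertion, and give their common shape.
P = [1, 4, 6, 7] / [2, 5] / [3] / [8];  Q = [1, 2, 3, 6] / [4, 8] / [5] / [7];  common shape = (4, 2, 1, 1)

Row-insert the values π_1, π_2, … into P one at a time, bumping the leftmost entry strictly greater than the inserted value down to the next row. The recording tableau Q records, in position (i, j), the step at which that cell was added to P.
  Insert 3 (step 1): P = [3];  Q = [1]
  Insert 5 (step 2): P = [3, 5];  Q = [1, 2]
  Insert 8 (step 3): P = [3, 5, 8];  Q = [1, 2, 3]
  Insert 6 (step 4): P = [3, 5, 6] / [8];  Q = [1, 2, 3] / [4]
  Insert 2 (step 5): P = [2, 5, 6] / [3] / [8];  Q = [1, 2, 3] / [4] / [5]
  Insert 7 (step 6): P = [2, 5, 6, 7] / [3] / [8];  Q = [1, 2, 3, 6] / [4] / [5]
  Insert 1 (step 7): P = [1, 5, 6, 7] / [2] / [3] / [8];  Q = [1, 2, 3, 6] / [4] / [5] / [7]
  Insert 4 (step 8): P = [1, 4, 6, 7] / [2, 5] / [3] / [8];  Q = [1, 2, 3, 6] / [4, 8] / [5] / [7]
Final shape: (4, 2, 1, 1).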